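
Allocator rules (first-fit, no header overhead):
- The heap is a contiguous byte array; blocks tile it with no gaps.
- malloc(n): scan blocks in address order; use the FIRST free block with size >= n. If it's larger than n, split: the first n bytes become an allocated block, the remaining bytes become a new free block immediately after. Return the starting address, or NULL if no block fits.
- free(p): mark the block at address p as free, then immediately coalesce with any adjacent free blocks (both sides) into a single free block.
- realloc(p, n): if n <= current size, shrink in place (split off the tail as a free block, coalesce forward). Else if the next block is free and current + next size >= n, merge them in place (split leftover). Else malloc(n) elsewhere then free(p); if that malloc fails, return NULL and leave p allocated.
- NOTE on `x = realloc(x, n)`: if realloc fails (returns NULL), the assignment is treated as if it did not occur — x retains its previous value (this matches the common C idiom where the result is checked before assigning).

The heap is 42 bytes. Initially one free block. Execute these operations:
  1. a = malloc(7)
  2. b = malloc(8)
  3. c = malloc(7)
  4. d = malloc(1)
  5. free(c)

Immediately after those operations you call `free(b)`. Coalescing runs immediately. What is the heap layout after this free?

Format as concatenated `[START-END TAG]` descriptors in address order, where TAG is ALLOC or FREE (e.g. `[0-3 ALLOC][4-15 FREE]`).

Op 1: a = malloc(7) -> a = 0; heap: [0-6 ALLOC][7-41 FREE]
Op 2: b = malloc(8) -> b = 7; heap: [0-6 ALLOC][7-14 ALLOC][15-41 FREE]
Op 3: c = malloc(7) -> c = 15; heap: [0-6 ALLOC][7-14 ALLOC][15-21 ALLOC][22-41 FREE]
Op 4: d = malloc(1) -> d = 22; heap: [0-6 ALLOC][7-14 ALLOC][15-21 ALLOC][22-22 ALLOC][23-41 FREE]
Op 5: free(c) -> (freed c); heap: [0-6 ALLOC][7-14 ALLOC][15-21 FREE][22-22 ALLOC][23-41 FREE]
free(b): b = 7 -> block [7-14 ALLOC]; mark free, coalesce with adjacent free neighbors -> [0-6 ALLOC][7-21 FREE][22-22 ALLOC][23-41 FREE]

Answer: [0-6 ALLOC][7-21 FREE][22-22 ALLOC][23-41 FREE]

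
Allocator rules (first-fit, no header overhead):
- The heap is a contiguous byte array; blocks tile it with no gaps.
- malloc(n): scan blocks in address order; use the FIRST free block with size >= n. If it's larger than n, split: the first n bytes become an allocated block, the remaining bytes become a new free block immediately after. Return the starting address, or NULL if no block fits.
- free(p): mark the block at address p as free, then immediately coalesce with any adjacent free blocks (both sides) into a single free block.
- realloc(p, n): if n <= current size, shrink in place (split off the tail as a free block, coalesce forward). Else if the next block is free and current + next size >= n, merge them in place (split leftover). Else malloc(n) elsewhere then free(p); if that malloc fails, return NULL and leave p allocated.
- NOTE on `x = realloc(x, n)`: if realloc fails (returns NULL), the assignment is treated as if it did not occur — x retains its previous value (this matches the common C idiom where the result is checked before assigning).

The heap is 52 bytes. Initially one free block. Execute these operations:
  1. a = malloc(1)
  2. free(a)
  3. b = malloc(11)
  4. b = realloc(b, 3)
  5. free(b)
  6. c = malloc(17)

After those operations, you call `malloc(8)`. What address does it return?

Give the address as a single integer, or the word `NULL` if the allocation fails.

Answer: 17

Derivation:
Op 1: a = malloc(1) -> a = 0; heap: [0-0 ALLOC][1-51 FREE]
Op 2: free(a) -> (freed a); heap: [0-51 FREE]
Op 3: b = malloc(11) -> b = 0; heap: [0-10 ALLOC][11-51 FREE]
Op 4: b = realloc(b, 3) -> b = 0; heap: [0-2 ALLOC][3-51 FREE]
Op 5: free(b) -> (freed b); heap: [0-51 FREE]
Op 6: c = malloc(17) -> c = 0; heap: [0-16 ALLOC][17-51 FREE]
malloc(8): first-fit scan over [0-16 ALLOC][17-51 FREE] -> 17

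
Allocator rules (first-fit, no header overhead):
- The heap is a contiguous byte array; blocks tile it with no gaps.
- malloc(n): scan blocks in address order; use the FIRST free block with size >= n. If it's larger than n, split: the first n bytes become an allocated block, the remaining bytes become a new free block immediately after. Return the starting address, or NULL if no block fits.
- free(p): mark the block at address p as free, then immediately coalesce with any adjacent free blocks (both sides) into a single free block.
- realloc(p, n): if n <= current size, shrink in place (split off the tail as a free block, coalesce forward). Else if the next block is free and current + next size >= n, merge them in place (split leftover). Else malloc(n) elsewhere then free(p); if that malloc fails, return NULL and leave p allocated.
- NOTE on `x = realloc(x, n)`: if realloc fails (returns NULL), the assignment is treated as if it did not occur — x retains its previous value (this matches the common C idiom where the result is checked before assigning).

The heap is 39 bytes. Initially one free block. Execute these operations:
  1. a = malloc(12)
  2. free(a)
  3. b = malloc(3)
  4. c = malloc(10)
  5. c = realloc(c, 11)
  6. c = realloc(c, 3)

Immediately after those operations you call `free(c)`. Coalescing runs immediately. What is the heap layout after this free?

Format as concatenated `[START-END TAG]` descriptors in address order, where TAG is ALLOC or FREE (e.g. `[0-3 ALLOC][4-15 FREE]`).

Answer: [0-2 ALLOC][3-38 FREE]

Derivation:
Op 1: a = malloc(12) -> a = 0; heap: [0-11 ALLOC][12-38 FREE]
Op 2: free(a) -> (freed a); heap: [0-38 FREE]
Op 3: b = malloc(3) -> b = 0; heap: [0-2 ALLOC][3-38 FREE]
Op 4: c = malloc(10) -> c = 3; heap: [0-2 ALLOC][3-12 ALLOC][13-38 FREE]
Op 5: c = realloc(c, 11) -> c = 3; heap: [0-2 ALLOC][3-13 ALLOC][14-38 FREE]
Op 6: c = realloc(c, 3) -> c = 3; heap: [0-2 ALLOC][3-5 ALLOC][6-38 FREE]
free(c): c = 3 -> block [3-5 ALLOC]; mark free, coalesce with adjacent free neighbors -> [0-2 ALLOC][3-38 FREE]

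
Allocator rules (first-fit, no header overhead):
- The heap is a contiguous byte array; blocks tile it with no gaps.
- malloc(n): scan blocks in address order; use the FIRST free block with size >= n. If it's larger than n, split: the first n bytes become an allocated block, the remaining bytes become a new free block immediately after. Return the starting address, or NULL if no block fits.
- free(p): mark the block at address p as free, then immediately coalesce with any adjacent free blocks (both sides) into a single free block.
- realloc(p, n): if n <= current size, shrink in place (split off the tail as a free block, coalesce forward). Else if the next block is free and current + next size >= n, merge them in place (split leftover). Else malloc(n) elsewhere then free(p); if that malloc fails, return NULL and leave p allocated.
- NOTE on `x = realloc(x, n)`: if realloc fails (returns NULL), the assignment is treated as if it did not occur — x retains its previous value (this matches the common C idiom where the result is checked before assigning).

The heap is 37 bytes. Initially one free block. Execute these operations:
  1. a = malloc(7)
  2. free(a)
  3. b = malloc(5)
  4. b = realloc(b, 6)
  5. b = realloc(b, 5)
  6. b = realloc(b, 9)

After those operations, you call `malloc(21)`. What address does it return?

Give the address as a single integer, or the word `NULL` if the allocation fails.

Answer: 9

Derivation:
Op 1: a = malloc(7) -> a = 0; heap: [0-6 ALLOC][7-36 FREE]
Op 2: free(a) -> (freed a); heap: [0-36 FREE]
Op 3: b = malloc(5) -> b = 0; heap: [0-4 ALLOC][5-36 FREE]
Op 4: b = realloc(b, 6) -> b = 0; heap: [0-5 ALLOC][6-36 FREE]
Op 5: b = realloc(b, 5) -> b = 0; heap: [0-4 ALLOC][5-36 FREE]
Op 6: b = realloc(b, 9) -> b = 0; heap: [0-8 ALLOC][9-36 FREE]
malloc(21): first-fit scan over [0-8 ALLOC][9-36 FREE] -> 9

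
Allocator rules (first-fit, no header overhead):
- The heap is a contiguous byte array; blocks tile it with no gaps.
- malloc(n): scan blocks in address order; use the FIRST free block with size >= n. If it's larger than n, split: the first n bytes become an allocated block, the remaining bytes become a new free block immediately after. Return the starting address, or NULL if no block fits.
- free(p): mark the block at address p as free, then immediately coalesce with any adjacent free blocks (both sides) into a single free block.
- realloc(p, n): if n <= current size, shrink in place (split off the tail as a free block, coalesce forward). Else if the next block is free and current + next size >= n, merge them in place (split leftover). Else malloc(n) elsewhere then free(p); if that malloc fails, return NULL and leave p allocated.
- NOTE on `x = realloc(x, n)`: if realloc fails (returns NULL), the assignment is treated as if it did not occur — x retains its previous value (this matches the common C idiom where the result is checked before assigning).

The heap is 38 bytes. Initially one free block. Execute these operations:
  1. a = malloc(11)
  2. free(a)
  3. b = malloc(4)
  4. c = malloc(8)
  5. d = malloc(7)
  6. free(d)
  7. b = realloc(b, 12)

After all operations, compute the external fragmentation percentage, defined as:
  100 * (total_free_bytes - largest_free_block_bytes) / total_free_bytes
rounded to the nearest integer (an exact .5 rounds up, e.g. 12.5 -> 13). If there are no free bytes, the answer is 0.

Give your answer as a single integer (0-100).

Answer: 22

Derivation:
Op 1: a = malloc(11) -> a = 0; heap: [0-10 ALLOC][11-37 FREE]
Op 2: free(a) -> (freed a); heap: [0-37 FREE]
Op 3: b = malloc(4) -> b = 0; heap: [0-3 ALLOC][4-37 FREE]
Op 4: c = malloc(8) -> c = 4; heap: [0-3 ALLOC][4-11 ALLOC][12-37 FREE]
Op 5: d = malloc(7) -> d = 12; heap: [0-3 ALLOC][4-11 ALLOC][12-18 ALLOC][19-37 FREE]
Op 6: free(d) -> (freed d); heap: [0-3 ALLOC][4-11 ALLOC][12-37 FREE]
Op 7: b = realloc(b, 12) -> b = 12; heap: [0-3 FREE][4-11 ALLOC][12-23 ALLOC][24-37 FREE]
Free blocks: [4 14] total_free=18 largest=14 -> 100*(18-14)/18 = 400/18 ≈ 22.222 -> rounds to 22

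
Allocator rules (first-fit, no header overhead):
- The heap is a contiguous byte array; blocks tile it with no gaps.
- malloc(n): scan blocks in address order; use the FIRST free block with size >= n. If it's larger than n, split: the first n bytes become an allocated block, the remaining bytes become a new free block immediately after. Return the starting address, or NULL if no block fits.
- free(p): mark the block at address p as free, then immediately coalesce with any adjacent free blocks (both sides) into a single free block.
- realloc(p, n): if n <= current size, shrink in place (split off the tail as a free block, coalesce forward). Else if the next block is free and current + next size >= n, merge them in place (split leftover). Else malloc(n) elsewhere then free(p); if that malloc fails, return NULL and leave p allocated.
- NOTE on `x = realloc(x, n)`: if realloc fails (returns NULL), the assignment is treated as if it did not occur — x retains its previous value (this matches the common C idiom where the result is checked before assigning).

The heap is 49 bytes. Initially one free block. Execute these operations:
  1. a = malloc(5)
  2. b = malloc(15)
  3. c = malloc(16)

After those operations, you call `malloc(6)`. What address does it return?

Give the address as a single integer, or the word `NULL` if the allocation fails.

Op 1: a = malloc(5) -> a = 0; heap: [0-4 ALLOC][5-48 FREE]
Op 2: b = malloc(15) -> b = 5; heap: [0-4 ALLOC][5-19 ALLOC][20-48 FREE]
Op 3: c = malloc(16) -> c = 20; heap: [0-4 ALLOC][5-19 ALLOC][20-35 ALLOC][36-48 FREE]
malloc(6): first-fit scan over [0-4 ALLOC][5-19 ALLOC][20-35 ALLOC][36-48 FREE] -> 36

Answer: 36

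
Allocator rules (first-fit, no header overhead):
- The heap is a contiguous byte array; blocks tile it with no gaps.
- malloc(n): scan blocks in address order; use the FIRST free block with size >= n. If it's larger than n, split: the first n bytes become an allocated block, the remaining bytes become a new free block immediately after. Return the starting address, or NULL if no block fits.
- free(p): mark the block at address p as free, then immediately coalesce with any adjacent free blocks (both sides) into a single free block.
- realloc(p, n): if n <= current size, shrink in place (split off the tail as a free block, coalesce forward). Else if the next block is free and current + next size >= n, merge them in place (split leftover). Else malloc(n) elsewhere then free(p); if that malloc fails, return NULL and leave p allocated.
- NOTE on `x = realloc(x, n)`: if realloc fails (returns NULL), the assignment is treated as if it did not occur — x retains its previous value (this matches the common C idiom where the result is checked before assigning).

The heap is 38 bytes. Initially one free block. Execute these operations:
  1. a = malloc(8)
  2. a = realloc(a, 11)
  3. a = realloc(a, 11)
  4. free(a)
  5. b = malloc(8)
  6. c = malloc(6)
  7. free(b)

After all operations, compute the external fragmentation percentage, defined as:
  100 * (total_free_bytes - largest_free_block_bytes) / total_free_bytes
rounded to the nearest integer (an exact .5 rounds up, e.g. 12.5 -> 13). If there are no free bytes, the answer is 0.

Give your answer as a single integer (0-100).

Op 1: a = malloc(8) -> a = 0; heap: [0-7 ALLOC][8-37 FREE]
Op 2: a = realloc(a, 11) -> a = 0; heap: [0-10 ALLOC][11-37 FREE]
Op 3: a = realloc(a, 11) -> a = 0; heap: [0-10 ALLOC][11-37 FREE]
Op 4: free(a) -> (freed a); heap: [0-37 FREE]
Op 5: b = malloc(8) -> b = 0; heap: [0-7 ALLOC][8-37 FREE]
Op 6: c = malloc(6) -> c = 8; heap: [0-7 ALLOC][8-13 ALLOC][14-37 FREE]
Op 7: free(b) -> (freed b); heap: [0-7 FREE][8-13 ALLOC][14-37 FREE]
Free blocks: [8 24] total_free=32 largest=24 -> 100*(32-24)/32 = 800/32 = 25

Answer: 25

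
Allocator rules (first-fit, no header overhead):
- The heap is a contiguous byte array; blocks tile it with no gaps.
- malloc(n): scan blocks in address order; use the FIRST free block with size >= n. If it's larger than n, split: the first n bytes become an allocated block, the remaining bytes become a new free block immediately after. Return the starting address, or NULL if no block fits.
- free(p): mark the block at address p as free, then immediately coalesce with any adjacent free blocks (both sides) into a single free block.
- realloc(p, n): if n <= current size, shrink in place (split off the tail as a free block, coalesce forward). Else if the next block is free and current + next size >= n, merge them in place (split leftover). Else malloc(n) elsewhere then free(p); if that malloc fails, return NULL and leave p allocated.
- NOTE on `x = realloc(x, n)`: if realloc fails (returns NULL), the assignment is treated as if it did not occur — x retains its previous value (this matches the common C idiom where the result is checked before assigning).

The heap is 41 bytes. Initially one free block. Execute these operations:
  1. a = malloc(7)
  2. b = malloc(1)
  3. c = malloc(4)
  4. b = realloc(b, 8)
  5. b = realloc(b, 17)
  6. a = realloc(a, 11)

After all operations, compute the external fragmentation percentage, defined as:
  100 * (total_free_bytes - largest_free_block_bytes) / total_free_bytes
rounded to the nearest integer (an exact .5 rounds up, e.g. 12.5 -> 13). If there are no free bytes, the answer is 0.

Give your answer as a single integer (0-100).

Op 1: a = malloc(7) -> a = 0; heap: [0-6 ALLOC][7-40 FREE]
Op 2: b = malloc(1) -> b = 7; heap: [0-6 ALLOC][7-7 ALLOC][8-40 FREE]
Op 3: c = malloc(4) -> c = 8; heap: [0-6 ALLOC][7-7 ALLOC][8-11 ALLOC][12-40 FREE]
Op 4: b = realloc(b, 8) -> b = 12; heap: [0-6 ALLOC][7-7 FREE][8-11 ALLOC][12-19 ALLOC][20-40 FREE]
Op 5: b = realloc(b, 17) -> b = 12; heap: [0-6 ALLOC][7-7 FREE][8-11 ALLOC][12-28 ALLOC][29-40 FREE]
Op 6: a = realloc(a, 11) -> a = 29; heap: [0-7 FREE][8-11 ALLOC][12-28 ALLOC][29-39 ALLOC][40-40 FREE]
Free blocks: [8 1] total_free=9 largest=8 -> 100*(9-8)/9 = 100/9 ≈ 11.111 -> rounds to 11

Answer: 11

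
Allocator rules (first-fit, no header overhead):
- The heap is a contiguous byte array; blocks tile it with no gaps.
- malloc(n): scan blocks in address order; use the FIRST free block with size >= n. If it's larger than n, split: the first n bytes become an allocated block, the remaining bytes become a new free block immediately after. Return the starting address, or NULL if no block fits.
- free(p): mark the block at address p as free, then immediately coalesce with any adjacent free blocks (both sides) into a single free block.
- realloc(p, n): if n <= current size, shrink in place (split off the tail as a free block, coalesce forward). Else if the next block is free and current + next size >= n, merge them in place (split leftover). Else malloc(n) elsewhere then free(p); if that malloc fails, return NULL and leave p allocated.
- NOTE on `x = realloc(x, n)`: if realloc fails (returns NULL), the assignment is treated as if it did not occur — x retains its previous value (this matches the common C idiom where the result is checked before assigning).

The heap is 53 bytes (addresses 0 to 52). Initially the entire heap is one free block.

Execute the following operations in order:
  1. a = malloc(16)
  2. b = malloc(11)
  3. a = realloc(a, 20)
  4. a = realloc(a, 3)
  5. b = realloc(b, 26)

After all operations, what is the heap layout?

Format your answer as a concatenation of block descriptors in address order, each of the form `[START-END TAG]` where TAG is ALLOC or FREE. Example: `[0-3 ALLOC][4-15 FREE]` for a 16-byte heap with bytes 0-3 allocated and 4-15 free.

Answer: [0-15 FREE][16-26 ALLOC][27-29 ALLOC][30-52 FREE]

Derivation:
Op 1: a = malloc(16) -> a = 0; heap: [0-15 ALLOC][16-52 FREE]
Op 2: b = malloc(11) -> b = 16; heap: [0-15 ALLOC][16-26 ALLOC][27-52 FREE]
Op 3: a = realloc(a, 20) -> a = 27; heap: [0-15 FREE][16-26 ALLOC][27-46 ALLOC][47-52 FREE]
Op 4: a = realloc(a, 3) -> a = 27; heap: [0-15 FREE][16-26 ALLOC][27-29 ALLOC][30-52 FREE]
Op 5: b = realloc(b, 26) -> NULL (b unchanged); heap: [0-15 FREE][16-26 ALLOC][27-29 ALLOC][30-52 FREE]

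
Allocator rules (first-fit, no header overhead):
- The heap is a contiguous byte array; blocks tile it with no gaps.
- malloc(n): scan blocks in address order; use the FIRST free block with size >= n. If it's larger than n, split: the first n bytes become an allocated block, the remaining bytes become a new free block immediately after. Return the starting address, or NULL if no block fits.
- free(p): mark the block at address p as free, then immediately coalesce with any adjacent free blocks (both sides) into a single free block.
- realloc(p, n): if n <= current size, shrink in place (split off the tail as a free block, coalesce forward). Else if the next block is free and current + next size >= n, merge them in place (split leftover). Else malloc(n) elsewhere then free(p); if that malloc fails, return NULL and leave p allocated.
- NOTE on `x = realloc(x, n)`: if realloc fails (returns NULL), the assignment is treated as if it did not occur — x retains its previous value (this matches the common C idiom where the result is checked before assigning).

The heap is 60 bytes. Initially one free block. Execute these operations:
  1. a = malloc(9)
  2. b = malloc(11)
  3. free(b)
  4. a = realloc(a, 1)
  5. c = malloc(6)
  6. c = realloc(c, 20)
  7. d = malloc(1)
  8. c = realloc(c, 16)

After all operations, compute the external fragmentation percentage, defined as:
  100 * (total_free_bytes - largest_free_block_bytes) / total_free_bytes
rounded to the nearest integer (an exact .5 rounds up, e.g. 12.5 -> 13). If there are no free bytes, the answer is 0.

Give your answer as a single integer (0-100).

Answer: 10

Derivation:
Op 1: a = malloc(9) -> a = 0; heap: [0-8 ALLOC][9-59 FREE]
Op 2: b = malloc(11) -> b = 9; heap: [0-8 ALLOC][9-19 ALLOC][20-59 FREE]
Op 3: free(b) -> (freed b); heap: [0-8 ALLOC][9-59 FREE]
Op 4: a = realloc(a, 1) -> a = 0; heap: [0-0 ALLOC][1-59 FREE]
Op 5: c = malloc(6) -> c = 1; heap: [0-0 ALLOC][1-6 ALLOC][7-59 FREE]
Op 6: c = realloc(c, 20) -> c = 1; heap: [0-0 ALLOC][1-20 ALLOC][21-59 FREE]
Op 7: d = malloc(1) -> d = 21; heap: [0-0 ALLOC][1-20 ALLOC][21-21 ALLOC][22-59 FREE]
Op 8: c = realloc(c, 16) -> c = 1; heap: [0-0 ALLOC][1-16 ALLOC][17-20 FREE][21-21 ALLOC][22-59 FREE]
Free blocks: [4 38] total_free=42 largest=38 -> 100*(42-38)/42 = 400/42 ≈ 9.524 -> rounds to 10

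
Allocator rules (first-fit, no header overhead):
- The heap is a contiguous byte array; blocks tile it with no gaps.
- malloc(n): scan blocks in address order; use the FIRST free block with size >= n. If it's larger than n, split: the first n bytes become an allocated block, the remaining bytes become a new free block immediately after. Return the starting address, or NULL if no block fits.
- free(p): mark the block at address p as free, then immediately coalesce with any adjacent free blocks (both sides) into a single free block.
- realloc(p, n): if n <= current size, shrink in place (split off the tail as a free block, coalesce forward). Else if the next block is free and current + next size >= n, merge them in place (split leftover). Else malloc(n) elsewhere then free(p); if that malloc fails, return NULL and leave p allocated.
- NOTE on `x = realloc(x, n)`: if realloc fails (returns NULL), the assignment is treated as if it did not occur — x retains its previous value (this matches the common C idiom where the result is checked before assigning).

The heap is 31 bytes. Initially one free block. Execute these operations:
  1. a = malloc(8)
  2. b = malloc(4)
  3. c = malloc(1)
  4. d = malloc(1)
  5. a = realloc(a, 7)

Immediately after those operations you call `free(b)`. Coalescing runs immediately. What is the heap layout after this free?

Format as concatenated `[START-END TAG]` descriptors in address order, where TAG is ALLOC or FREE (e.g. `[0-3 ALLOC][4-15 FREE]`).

Answer: [0-6 ALLOC][7-11 FREE][12-12 ALLOC][13-13 ALLOC][14-30 FREE]

Derivation:
Op 1: a = malloc(8) -> a = 0; heap: [0-7 ALLOC][8-30 FREE]
Op 2: b = malloc(4) -> b = 8; heap: [0-7 ALLOC][8-11 ALLOC][12-30 FREE]
Op 3: c = malloc(1) -> c = 12; heap: [0-7 ALLOC][8-11 ALLOC][12-12 ALLOC][13-30 FREE]
Op 4: d = malloc(1) -> d = 13; heap: [0-7 ALLOC][8-11 ALLOC][12-12 ALLOC][13-13 ALLOC][14-30 FREE]
Op 5: a = realloc(a, 7) -> a = 0; heap: [0-6 ALLOC][7-7 FREE][8-11 ALLOC][12-12 ALLOC][13-13 ALLOC][14-30 FREE]
free(b): b = 8 -> block [8-11 ALLOC]; mark free, coalesce with adjacent free neighbors -> [0-6 ALLOC][7-11 FREE][12-12 ALLOC][13-13 ALLOC][14-30 FREE]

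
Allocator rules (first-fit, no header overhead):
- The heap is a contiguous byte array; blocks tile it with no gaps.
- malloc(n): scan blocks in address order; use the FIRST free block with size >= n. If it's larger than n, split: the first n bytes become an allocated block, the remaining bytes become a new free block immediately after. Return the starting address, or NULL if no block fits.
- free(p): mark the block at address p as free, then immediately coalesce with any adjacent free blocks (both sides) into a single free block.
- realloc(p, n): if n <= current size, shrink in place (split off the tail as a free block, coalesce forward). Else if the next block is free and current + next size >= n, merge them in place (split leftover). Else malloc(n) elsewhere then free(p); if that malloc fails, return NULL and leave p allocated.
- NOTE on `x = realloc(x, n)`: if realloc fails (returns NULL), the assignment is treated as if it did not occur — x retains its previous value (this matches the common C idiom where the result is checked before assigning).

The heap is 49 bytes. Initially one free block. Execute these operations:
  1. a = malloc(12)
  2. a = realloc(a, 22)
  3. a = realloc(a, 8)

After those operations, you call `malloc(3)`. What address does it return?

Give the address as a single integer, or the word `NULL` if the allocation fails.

Answer: 8

Derivation:
Op 1: a = malloc(12) -> a = 0; heap: [0-11 ALLOC][12-48 FREE]
Op 2: a = realloc(a, 22) -> a = 0; heap: [0-21 ALLOC][22-48 FREE]
Op 3: a = realloc(a, 8) -> a = 0; heap: [0-7 ALLOC][8-48 FREE]
malloc(3): first-fit scan over [0-7 ALLOC][8-48 FREE] -> 8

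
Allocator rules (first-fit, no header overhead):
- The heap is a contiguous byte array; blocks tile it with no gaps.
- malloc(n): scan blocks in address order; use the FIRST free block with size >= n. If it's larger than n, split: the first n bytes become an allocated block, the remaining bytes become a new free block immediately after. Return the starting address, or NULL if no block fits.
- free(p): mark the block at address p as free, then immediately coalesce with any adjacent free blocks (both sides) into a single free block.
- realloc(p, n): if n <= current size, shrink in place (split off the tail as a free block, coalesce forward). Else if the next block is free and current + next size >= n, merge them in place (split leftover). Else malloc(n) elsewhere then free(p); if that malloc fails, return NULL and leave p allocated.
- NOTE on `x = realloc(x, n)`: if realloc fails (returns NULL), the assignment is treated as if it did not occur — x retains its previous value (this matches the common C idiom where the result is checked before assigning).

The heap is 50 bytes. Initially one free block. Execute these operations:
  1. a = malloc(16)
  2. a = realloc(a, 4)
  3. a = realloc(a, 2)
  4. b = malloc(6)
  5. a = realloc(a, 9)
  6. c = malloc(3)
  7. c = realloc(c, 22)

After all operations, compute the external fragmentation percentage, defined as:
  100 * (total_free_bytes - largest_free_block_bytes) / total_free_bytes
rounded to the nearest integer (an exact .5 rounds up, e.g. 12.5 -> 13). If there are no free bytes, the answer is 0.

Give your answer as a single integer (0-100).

Op 1: a = malloc(16) -> a = 0; heap: [0-15 ALLOC][16-49 FREE]
Op 2: a = realloc(a, 4) -> a = 0; heap: [0-3 ALLOC][4-49 FREE]
Op 3: a = realloc(a, 2) -> a = 0; heap: [0-1 ALLOC][2-49 FREE]
Op 4: b = malloc(6) -> b = 2; heap: [0-1 ALLOC][2-7 ALLOC][8-49 FREE]
Op 5: a = realloc(a, 9) -> a = 8; heap: [0-1 FREE][2-7 ALLOC][8-16 ALLOC][17-49 FREE]
Op 6: c = malloc(3) -> c = 17; heap: [0-1 FREE][2-7 ALLOC][8-16 ALLOC][17-19 ALLOC][20-49 FREE]
Op 7: c = realloc(c, 22) -> c = 17; heap: [0-1 FREE][2-7 ALLOC][8-16 ALLOC][17-38 ALLOC][39-49 FREE]
Free blocks: [2 11] total_free=13 largest=11 -> 100*(13-11)/13 = 200/13 ≈ 15.385 -> rounds to 15

Answer: 15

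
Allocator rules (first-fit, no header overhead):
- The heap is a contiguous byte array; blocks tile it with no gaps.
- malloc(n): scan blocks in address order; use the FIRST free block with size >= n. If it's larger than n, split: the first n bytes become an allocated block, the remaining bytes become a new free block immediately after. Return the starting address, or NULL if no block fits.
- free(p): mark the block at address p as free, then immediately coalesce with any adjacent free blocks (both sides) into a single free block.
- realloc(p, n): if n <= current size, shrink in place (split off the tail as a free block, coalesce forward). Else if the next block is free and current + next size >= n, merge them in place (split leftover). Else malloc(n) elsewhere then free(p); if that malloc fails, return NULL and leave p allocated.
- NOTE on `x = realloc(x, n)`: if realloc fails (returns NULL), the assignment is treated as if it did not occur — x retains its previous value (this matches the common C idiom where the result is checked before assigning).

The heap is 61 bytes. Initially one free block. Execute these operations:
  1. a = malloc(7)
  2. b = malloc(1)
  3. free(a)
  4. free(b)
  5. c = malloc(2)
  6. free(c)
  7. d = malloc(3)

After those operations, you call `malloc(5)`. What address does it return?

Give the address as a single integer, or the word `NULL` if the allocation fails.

Op 1: a = malloc(7) -> a = 0; heap: [0-6 ALLOC][7-60 FREE]
Op 2: b = malloc(1) -> b = 7; heap: [0-6 ALLOC][7-7 ALLOC][8-60 FREE]
Op 3: free(a) -> (freed a); heap: [0-6 FREE][7-7 ALLOC][8-60 FREE]
Op 4: free(b) -> (freed b); heap: [0-60 FREE]
Op 5: c = malloc(2) -> c = 0; heap: [0-1 ALLOC][2-60 FREE]
Op 6: free(c) -> (freed c); heap: [0-60 FREE]
Op 7: d = malloc(3) -> d = 0; heap: [0-2 ALLOC][3-60 FREE]
malloc(5): first-fit scan over [0-2 ALLOC][3-60 FREE] -> 3

Answer: 3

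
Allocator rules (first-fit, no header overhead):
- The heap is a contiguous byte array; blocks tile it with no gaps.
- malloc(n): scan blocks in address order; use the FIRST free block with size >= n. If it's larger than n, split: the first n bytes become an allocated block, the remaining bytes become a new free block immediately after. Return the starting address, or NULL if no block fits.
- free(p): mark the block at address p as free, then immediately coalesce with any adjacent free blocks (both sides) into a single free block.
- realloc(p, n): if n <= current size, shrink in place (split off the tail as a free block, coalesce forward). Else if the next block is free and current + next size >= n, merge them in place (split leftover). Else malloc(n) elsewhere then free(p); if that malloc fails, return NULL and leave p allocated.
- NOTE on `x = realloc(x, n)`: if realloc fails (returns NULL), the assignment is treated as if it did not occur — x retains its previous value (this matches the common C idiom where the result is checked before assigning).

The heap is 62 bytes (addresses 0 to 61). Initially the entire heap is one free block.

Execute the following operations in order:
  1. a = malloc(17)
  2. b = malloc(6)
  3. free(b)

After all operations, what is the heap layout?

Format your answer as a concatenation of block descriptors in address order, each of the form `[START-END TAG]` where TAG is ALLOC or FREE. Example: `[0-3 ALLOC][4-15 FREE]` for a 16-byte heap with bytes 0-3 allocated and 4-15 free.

Op 1: a = malloc(17) -> a = 0; heap: [0-16 ALLOC][17-61 FREE]
Op 2: b = malloc(6) -> b = 17; heap: [0-16 ALLOC][17-22 ALLOC][23-61 FREE]
Op 3: free(b) -> (freed b); heap: [0-16 ALLOC][17-61 FREE]

Answer: [0-16 ALLOC][17-61 FREE]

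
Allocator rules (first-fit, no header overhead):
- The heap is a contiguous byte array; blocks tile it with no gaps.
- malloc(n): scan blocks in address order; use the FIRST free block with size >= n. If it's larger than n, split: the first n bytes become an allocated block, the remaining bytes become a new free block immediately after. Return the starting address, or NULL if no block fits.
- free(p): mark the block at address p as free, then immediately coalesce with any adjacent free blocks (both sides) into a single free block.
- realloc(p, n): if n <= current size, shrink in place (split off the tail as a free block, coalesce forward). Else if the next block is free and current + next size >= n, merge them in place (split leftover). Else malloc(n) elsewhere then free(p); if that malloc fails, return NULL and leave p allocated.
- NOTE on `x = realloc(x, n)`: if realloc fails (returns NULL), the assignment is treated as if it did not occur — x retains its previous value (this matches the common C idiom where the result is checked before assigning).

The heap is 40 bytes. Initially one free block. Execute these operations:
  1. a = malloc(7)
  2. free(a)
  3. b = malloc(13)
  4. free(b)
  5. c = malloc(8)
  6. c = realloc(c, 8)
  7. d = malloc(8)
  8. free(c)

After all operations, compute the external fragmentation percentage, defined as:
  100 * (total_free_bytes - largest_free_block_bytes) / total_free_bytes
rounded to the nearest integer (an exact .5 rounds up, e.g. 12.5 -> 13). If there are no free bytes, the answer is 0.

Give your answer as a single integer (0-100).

Op 1: a = malloc(7) -> a = 0; heap: [0-6 ALLOC][7-39 FREE]
Op 2: free(a) -> (freed a); heap: [0-39 FREE]
Op 3: b = malloc(13) -> b = 0; heap: [0-12 ALLOC][13-39 FREE]
Op 4: free(b) -> (freed b); heap: [0-39 FREE]
Op 5: c = malloc(8) -> c = 0; heap: [0-7 ALLOC][8-39 FREE]
Op 6: c = realloc(c, 8) -> c = 0; heap: [0-7 ALLOC][8-39 FREE]
Op 7: d = malloc(8) -> d = 8; heap: [0-7 ALLOC][8-15 ALLOC][16-39 FREE]
Op 8: free(c) -> (freed c); heap: [0-7 FREE][8-15 ALLOC][16-39 FREE]
Free blocks: [8 24] total_free=32 largest=24 -> 100*(32-24)/32 = 800/32 = 25

Answer: 25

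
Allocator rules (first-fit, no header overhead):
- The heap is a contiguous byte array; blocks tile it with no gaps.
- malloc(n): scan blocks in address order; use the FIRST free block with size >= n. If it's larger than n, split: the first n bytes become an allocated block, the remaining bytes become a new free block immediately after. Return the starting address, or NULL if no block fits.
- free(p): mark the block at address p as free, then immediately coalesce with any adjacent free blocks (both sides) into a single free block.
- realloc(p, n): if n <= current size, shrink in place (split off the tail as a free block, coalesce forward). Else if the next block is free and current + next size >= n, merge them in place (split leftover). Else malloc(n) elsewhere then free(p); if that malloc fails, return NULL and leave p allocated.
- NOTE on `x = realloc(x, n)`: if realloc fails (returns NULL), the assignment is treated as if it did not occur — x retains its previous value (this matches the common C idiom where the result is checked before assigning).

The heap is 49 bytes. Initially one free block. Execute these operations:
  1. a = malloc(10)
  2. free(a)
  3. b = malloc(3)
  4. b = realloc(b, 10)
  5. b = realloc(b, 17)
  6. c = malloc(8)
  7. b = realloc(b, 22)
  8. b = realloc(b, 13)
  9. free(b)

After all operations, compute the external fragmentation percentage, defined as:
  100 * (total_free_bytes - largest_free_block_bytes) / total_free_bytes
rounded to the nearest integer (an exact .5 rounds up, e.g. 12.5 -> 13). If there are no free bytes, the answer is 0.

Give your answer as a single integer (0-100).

Answer: 41

Derivation:
Op 1: a = malloc(10) -> a = 0; heap: [0-9 ALLOC][10-48 FREE]
Op 2: free(a) -> (freed a); heap: [0-48 FREE]
Op 3: b = malloc(3) -> b = 0; heap: [0-2 ALLOC][3-48 FREE]
Op 4: b = realloc(b, 10) -> b = 0; heap: [0-9 ALLOC][10-48 FREE]
Op 5: b = realloc(b, 17) -> b = 0; heap: [0-16 ALLOC][17-48 FREE]
Op 6: c = malloc(8) -> c = 17; heap: [0-16 ALLOC][17-24 ALLOC][25-48 FREE]
Op 7: b = realloc(b, 22) -> b = 25; heap: [0-16 FREE][17-24 ALLOC][25-46 ALLOC][47-48 FREE]
Op 8: b = realloc(b, 13) -> b = 25; heap: [0-16 FREE][17-24 ALLOC][25-37 ALLOC][38-48 FREE]
Op 9: free(b) -> (freed b); heap: [0-16 FREE][17-24 ALLOC][25-48 FREE]
Free blocks: [17 24] total_free=41 largest=24 -> 100*(41-24)/41 = 1700/41 ≈ 41.463 -> rounds to 41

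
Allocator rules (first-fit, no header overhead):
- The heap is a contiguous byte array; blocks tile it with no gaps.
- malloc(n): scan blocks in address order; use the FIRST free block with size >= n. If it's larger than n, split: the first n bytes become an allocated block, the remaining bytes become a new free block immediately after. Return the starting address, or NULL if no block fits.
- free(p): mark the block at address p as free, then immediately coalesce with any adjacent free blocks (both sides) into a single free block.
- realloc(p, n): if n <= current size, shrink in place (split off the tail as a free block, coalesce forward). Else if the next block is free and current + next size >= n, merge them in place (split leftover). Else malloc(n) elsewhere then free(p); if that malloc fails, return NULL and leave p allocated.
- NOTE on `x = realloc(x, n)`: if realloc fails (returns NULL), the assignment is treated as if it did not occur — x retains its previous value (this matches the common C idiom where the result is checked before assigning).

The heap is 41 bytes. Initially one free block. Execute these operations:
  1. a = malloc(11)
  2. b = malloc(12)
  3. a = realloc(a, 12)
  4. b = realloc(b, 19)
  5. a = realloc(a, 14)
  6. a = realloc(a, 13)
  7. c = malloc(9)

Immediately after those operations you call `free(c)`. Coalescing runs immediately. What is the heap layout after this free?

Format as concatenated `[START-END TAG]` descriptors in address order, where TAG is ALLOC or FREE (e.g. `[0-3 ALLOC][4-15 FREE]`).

Op 1: a = malloc(11) -> a = 0; heap: [0-10 ALLOC][11-40 FREE]
Op 2: b = malloc(12) -> b = 11; heap: [0-10 ALLOC][11-22 ALLOC][23-40 FREE]
Op 3: a = realloc(a, 12) -> a = 23; heap: [0-10 FREE][11-22 ALLOC][23-34 ALLOC][35-40 FREE]
Op 4: b = realloc(b, 19) -> NULL (b unchanged); heap: [0-10 FREE][11-22 ALLOC][23-34 ALLOC][35-40 FREE]
Op 5: a = realloc(a, 14) -> a = 23; heap: [0-10 FREE][11-22 ALLOC][23-36 ALLOC][37-40 FREE]
Op 6: a = realloc(a, 13) -> a = 23; heap: [0-10 FREE][11-22 ALLOC][23-35 ALLOC][36-40 FREE]
Op 7: c = malloc(9) -> c = 0; heap: [0-8 ALLOC][9-10 FREE][11-22 ALLOC][23-35 ALLOC][36-40 FREE]
free(c): c = 0 -> block [0-8 ALLOC]; mark free, coalesce with adjacent free neighbors -> [0-10 FREE][11-22 ALLOC][23-35 ALLOC][36-40 FREE]

Answer: [0-10 FREE][11-22 ALLOC][23-35 ALLOC][36-40 FREE]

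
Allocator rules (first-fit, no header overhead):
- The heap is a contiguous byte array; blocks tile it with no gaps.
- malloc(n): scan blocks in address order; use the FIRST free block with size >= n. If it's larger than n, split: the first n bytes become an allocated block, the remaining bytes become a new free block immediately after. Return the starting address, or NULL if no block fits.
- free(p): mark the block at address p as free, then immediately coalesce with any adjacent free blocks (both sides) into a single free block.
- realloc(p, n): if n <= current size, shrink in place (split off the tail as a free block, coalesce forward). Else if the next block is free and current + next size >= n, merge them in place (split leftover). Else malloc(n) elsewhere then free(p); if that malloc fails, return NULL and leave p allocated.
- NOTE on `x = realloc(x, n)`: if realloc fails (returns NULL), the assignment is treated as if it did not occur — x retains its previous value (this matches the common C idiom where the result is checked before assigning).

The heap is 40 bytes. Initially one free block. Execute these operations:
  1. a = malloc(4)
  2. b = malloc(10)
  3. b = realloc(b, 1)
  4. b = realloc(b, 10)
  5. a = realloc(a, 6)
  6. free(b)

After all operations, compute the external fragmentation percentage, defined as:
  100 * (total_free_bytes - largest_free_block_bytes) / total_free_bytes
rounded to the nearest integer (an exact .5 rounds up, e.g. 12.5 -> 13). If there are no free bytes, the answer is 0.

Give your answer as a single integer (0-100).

Op 1: a = malloc(4) -> a = 0; heap: [0-3 ALLOC][4-39 FREE]
Op 2: b = malloc(10) -> b = 4; heap: [0-3 ALLOC][4-13 ALLOC][14-39 FREE]
Op 3: b = realloc(b, 1) -> b = 4; heap: [0-3 ALLOC][4-4 ALLOC][5-39 FREE]
Op 4: b = realloc(b, 10) -> b = 4; heap: [0-3 ALLOC][4-13 ALLOC][14-39 FREE]
Op 5: a = realloc(a, 6) -> a = 14; heap: [0-3 FREE][4-13 ALLOC][14-19 ALLOC][20-39 FREE]
Op 6: free(b) -> (freed b); heap: [0-13 FREE][14-19 ALLOC][20-39 FREE]
Free blocks: [14 20] total_free=34 largest=20 -> 100*(34-20)/34 = 1400/34 ≈ 41.176 -> rounds to 41

Answer: 41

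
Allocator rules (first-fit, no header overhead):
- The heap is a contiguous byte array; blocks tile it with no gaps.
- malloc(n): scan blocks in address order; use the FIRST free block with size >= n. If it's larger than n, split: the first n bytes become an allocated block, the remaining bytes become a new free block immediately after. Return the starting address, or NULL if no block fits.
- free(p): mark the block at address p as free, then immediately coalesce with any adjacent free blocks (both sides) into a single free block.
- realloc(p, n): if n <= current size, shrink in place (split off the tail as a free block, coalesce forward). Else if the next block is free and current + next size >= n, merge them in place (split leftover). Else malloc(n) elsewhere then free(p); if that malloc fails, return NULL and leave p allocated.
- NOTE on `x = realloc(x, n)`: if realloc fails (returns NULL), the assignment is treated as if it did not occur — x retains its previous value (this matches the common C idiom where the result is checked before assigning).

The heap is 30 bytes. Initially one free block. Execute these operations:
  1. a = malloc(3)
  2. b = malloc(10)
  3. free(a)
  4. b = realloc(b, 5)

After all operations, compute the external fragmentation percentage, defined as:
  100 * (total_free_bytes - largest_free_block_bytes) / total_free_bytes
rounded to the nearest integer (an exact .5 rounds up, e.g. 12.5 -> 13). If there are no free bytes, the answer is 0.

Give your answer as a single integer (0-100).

Op 1: a = malloc(3) -> a = 0; heap: [0-2 ALLOC][3-29 FREE]
Op 2: b = malloc(10) -> b = 3; heap: [0-2 ALLOC][3-12 ALLOC][13-29 FREE]
Op 3: free(a) -> (freed a); heap: [0-2 FREE][3-12 ALLOC][13-29 FREE]
Op 4: b = realloc(b, 5) -> b = 3; heap: [0-2 FREE][3-7 ALLOC][8-29 FREE]
Free blocks: [3 22] total_free=25 largest=22 -> 100*(25-22)/25 = 300/25 = 12

Answer: 12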